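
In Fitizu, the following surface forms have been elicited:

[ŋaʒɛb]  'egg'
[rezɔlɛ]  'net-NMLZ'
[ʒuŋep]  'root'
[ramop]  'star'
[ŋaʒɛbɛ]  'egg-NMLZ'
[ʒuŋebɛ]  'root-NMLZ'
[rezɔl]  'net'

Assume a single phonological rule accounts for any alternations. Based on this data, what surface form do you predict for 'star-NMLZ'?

[ramobɛ]

In [ʒuŋebɛ] and [ʒuŋep] the final segment of 'root' alternates: [b] ~ [p].
Compare 'egg', with invariant [b] in [ŋaʒɛbɛ] and [ŋaʒɛb]: an analysis with underlying /b/ and a rule producing [p] in isolation would wrongly predict alternation here too.
The alternation reflects intervocalic voicing: voiceless stops become voiced between vowels. /p/ is underlying.
From [ramop] the stem 'star' is /ramop/; between vowels this yields [ramobɛ].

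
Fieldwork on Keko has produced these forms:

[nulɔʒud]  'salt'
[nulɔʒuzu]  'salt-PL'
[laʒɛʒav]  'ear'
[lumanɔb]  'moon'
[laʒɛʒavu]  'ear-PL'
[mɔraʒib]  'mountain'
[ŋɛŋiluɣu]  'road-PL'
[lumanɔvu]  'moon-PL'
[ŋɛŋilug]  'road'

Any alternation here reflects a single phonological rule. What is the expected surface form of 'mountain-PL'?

[mɔraʒivu]

The root 'moon' surfaces as [lumanɔvu] and [lumanɔb], with a stem-final [v] ~ [b] alternation.
Compare 'ear', with invariant [v] in [laʒɛʒavu] and [laʒɛʒav]: an analysis with underlying /v/ and a rule producing [b] in isolation would wrongly predict alternation here too.
The underlying segment must be /b/; voiced stops become fricatives between vowels, yielding [v] there.
The one attested form of 'mountain', [mɔraʒib], shows underlying /mɔraʒib/. Applying the same rule between vowels gives [mɔraʒivu].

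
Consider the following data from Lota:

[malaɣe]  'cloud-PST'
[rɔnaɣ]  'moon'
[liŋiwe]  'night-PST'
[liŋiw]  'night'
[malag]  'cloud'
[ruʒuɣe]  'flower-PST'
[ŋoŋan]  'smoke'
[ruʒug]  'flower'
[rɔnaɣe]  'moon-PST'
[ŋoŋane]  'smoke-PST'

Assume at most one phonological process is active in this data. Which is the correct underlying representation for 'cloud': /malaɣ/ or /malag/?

The root 'cloud' surfaces as [malag] and [malaɣe], with a stem-final [g] ~ [ɣ] alternation.
The stem 'moon' ([rɔnaɣ], [rɔnaɣe]) shows [ɣ] unchanged in both environments, so [ɣ] cannot be basic with [g] derived in isolation.
Therefore /g/ is basic and [ɣ] is derived by intervocalic spirantization (voiced stops become fricatives between vowels).

/malag/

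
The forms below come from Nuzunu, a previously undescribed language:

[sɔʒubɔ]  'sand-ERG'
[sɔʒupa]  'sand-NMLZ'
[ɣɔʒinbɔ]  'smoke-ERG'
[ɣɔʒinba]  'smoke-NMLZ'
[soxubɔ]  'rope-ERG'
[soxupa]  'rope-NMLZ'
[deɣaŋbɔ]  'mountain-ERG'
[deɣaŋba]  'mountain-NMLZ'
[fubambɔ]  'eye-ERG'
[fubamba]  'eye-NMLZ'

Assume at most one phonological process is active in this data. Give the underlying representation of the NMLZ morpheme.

/-pa/

The NMLZ suffix surfaces as [-ba] and [-pa], depending on the final segment of the stem.
The ERG suffix, which begins with [b], is invariant after every stem; so [b] is not altered by any rule here.
So the underlying form is /-pa/, and voiceless stops become voiced after a nasal.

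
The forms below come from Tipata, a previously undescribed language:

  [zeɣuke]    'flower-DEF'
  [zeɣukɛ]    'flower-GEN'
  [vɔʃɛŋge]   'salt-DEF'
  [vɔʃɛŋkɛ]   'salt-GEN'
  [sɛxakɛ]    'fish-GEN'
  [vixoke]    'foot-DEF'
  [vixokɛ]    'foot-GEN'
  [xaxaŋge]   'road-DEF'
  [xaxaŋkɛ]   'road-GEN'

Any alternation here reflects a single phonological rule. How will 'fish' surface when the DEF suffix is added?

[sɛxake]

The DEF morpheme has two allomorphs, [-ge] and [-ke].
By contrast the GEN suffix keeps its initial [k] throughout — that segment must be underlying.
So the underlying form is /-ge/, and voiced stops become voiceless after a vowel.
After 'fish', which ends in a vowel, the suffix surfaces as [-ke], giving [sɛxake].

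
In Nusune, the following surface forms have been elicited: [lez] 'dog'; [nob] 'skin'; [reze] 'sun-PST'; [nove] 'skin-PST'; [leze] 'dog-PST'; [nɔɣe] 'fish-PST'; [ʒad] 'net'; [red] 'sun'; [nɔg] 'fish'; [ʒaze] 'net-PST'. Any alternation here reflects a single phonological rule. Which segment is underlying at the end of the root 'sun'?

The stem for 'sun' ends in [z] in [reze] but [d] in [red].
But 'dog' keeps [z] in both environments ([leze], [lez]), so there is no rule changing /z/ to [d] in isolation.
The underlying segment must be /d/; voiced stops become fricatives between vowels, yielding [z] there.

/d/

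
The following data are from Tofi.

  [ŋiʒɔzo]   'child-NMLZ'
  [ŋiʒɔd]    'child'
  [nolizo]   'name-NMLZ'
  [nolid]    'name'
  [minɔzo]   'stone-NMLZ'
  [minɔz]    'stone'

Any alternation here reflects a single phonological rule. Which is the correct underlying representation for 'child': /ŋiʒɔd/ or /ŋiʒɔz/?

/ŋiʒɔd/

'child' shows [z] ~ [d] at the end of the stem ([ŋiʒɔzo] vs [ŋiʒɔd]).
Compare 'stone', with invariant [z] in [minɔzo] and [minɔz]: an analysis with underlying /z/ and a rule producing [d] in isolation would wrongly predict alternation here too.
Therefore /d/ is basic and [z] is derived by intervocalic spirantization (voiced stops become fricatives between vowels).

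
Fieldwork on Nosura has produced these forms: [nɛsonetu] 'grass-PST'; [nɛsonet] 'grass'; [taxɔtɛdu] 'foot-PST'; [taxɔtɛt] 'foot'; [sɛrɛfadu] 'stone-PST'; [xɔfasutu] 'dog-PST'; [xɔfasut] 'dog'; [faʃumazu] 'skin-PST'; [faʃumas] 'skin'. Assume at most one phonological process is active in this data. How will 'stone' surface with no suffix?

The stem for 'foot' ends in [d] in [taxɔtɛdu] but [t] in [taxɔtɛt].
If /t/ were underlying and a rule turned it into [d] before the PST suffix, 'dog' would also alternate; but it has [t] in both [xɔfasutu] and [xɔfasut].
Therefore /d/ is basic and [t] is derived by word-final obstruent devoicing (voiced obstruents become voiceless word-finally).
From [sɛrɛfadu] the stem 'stone' is /sɛrɛfad/; word-finally this yields [sɛrɛfat].

[sɛrɛfat]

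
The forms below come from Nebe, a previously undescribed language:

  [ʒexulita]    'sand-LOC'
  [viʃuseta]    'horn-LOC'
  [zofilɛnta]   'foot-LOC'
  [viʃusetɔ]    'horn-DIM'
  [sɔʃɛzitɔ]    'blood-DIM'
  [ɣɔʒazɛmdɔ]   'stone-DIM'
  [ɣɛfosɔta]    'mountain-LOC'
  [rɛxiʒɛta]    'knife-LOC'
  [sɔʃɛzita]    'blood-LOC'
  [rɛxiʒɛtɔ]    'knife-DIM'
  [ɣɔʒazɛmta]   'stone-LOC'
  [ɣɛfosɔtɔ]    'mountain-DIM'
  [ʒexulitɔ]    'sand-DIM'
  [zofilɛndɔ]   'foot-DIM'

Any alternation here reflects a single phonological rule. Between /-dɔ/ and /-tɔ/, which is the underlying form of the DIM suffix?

The DIM suffix surfaces as [-dɔ] and [-tɔ], depending on the final segment of the stem.
By contrast the LOC suffix keeps its initial [t] throughout — that segment must be underlying.
The DIM suffix is therefore /-dɔ/ underlyingly, with post-vocalic devoicing: voiced stops become voiceless after a vowel.

/-dɔ/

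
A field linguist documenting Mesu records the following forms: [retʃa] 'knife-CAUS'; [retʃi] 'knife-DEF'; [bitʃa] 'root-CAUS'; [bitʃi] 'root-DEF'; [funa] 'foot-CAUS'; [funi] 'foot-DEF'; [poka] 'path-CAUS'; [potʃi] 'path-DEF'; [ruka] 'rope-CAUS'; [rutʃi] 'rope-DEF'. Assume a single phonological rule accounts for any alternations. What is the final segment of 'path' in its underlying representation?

/k/

In [poka] and [potʃi] the final segment of 'path' alternates: [k] ~ [tʃ].
Compare 'knife', with invariant [tʃ] in [retʃa] and [retʃi]: an analysis with underlying /tʃ/ and a rule producing [k] before the CAUS suffix would wrongly predict alternation here too.
The alternation reflects palatalization before a front vowel: /k/ becomes palato-alveolar [tʃ] before a front vowel. /k/ is underlying.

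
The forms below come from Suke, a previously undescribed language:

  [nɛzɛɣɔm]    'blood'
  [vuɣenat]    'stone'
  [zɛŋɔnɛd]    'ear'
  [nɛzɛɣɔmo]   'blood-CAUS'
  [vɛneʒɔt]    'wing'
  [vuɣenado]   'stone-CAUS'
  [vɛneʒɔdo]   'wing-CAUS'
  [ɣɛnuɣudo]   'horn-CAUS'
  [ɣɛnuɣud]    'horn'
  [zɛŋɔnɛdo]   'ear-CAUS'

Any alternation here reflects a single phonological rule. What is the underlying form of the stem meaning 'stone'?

The root 'stone' surfaces as [vuɣenat] and [vuɣenado], with a stem-final [t] ~ [d] alternation.
Compare 'ear', with invariant [d] in [zɛŋɔnɛd] and [zɛŋɔnɛdo]: an analysis with underlying /d/ and a rule producing [t] in isolation would wrongly predict alternation here too.
The alternation reflects intervocalic voicing: voiceless stops become voiced between vowels. /t/ is underlying.

/vuɣenat/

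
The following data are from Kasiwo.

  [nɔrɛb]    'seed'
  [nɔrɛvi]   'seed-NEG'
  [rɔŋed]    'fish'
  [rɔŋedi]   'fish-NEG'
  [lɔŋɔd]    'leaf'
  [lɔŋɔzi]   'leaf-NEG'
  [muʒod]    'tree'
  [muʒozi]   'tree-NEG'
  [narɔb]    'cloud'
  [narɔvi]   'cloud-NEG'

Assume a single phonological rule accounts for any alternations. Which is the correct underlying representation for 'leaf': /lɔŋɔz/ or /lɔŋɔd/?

The stem for 'leaf' ends in [d] in [lɔŋɔd] but [z] in [lɔŋɔzi].
The stem 'fish' ([rɔŋed], [rɔŋedi]) shows [d] unchanged in both environments, so [d] cannot be basic with [z] derived before the NEG suffix.
The underlying segment must be /z/; voiced fricatives become stops word-finally, yielding [d] there.

/lɔŋɔz/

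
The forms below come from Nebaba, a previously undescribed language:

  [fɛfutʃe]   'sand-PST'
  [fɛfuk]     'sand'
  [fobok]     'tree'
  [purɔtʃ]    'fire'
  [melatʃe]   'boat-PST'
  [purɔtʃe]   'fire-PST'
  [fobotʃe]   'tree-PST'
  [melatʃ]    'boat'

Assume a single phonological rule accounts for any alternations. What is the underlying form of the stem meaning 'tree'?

/fobok/

The stem for 'tree' ends in [tʃ] in [fobotʃe] but [k] in [fobok].
If /tʃ/ were underlying and a rule turned it into [k] in isolation, 'fire' would also alternate; but it has [tʃ] in both [purɔtʃe] and [purɔtʃ].
The underlying segment must be /k/; /k/ becomes palato-alveolar [tʃ] before a front vowel, yielding [tʃ] there.
The underlying form of 'tree' is therefore /fobok/.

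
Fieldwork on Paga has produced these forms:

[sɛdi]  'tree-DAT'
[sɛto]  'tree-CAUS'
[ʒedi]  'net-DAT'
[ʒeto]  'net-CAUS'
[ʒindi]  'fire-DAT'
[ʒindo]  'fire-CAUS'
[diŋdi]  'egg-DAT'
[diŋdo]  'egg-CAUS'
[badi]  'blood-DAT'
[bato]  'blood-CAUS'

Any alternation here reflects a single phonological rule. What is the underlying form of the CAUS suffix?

The CAUS suffix surfaces as [-do] and [-to], depending on the final segment of the stem.
The DAT suffix, which begins with [d], is invariant after every stem; so [d] is not altered by any rule here.
The CAUS suffix is therefore /-to/ underlyingly, with post-nasal voicing: voiceless stops become voiced after a nasal.

/-to/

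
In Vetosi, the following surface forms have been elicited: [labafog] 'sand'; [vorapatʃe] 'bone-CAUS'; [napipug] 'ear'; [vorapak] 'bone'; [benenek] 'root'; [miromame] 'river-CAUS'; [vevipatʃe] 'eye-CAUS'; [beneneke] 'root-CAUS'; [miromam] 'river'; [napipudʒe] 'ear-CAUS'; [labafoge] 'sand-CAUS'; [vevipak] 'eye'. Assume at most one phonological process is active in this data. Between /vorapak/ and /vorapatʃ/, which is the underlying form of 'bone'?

/vorapatʃ/

In [vorapak] and [vorapatʃe] the final segment of 'bone' alternates: [k] ~ [tʃ].
If /k/ were underlying and a rule turned it into [tʃ] before the CAUS suffix, 'root' would also alternate; but it has [k] in both [benenek] and [beneneke].
The alternation reflects depalatalization: palato-alveolar /tʃ/ and /dʒ/ become [k] and [g] when no front vowel follows. /tʃ/ is underlying.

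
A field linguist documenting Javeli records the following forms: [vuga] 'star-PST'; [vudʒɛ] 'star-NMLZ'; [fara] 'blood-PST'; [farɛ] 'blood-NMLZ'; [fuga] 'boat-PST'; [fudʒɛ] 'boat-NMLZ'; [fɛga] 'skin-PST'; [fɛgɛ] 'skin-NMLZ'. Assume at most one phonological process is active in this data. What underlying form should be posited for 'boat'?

/fudʒ/

The stem for 'boat' ends in [g] in [fuga] but [dʒ] in [fudʒɛ].
Compare 'skin', with invariant [g] in [fɛga] and [fɛgɛ]: an analysis with underlying /g/ and a rule producing [dʒ] before the NMLZ suffix would wrongly predict alternation here too.
So /dʒ/ is underlying, and a rule of depalatalization — palato-alveolar /dʒ/ becomes [g] when no front vowel follows — gives [g].
Hence 'boat' is /fudʒ/ underlyingly.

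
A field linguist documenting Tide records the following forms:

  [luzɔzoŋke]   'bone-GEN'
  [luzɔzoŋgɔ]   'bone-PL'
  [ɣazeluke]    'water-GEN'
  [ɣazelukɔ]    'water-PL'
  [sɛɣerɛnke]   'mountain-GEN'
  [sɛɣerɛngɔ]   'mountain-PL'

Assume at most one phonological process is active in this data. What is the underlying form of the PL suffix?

The PL suffix surfaces as [-gɔ] and [-kɔ], depending on the final segment of the stem.
By contrast the GEN suffix keeps its initial [k] throughout — that segment must be underlying.
So the underlying form is /-gɔ/, and voiced stops become voiceless after a vowel.

/-gɔ/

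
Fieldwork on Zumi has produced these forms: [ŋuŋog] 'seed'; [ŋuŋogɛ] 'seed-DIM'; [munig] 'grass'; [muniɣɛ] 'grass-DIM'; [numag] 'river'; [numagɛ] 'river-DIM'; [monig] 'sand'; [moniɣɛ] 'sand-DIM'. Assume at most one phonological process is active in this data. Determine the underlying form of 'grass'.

The stem for 'grass' ends in [g] in [munig] but [ɣ] in [muniɣɛ].
If /g/ were underlying and a rule turned it into [ɣ] before the DIM suffix, 'seed' would also alternate; but it has [g] in both [ŋuŋog] and [ŋuŋogɛ].
The underlying segment must be /ɣ/; voiced fricatives become stops word-finally, yielding [g] there.
So 'grass' = /muniɣ/.

/muniɣ/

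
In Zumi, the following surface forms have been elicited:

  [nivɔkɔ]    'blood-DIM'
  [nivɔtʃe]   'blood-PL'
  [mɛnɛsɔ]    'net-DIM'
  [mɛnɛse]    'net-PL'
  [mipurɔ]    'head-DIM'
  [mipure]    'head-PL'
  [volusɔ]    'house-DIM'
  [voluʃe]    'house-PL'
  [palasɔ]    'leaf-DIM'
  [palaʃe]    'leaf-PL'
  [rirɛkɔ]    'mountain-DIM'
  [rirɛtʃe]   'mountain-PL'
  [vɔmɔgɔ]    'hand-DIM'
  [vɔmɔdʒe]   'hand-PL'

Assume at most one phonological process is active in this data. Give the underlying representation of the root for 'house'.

/voluʃ/

The stem for 'house' ends in [s] in [volusɔ] but [ʃ] in [voluʃe].
The stem 'net' ([mɛnɛsɔ], [mɛnɛse]) shows [s] unchanged in both environments, so [s] cannot be basic with [ʃ] derived before the PL suffix.
The alternation reflects depalatalization: palato-alveolar /tʃ/, /dʒ/ and /ʃ/ become [k], [g] and [s] when no front vowel follows. /ʃ/ is underlying.
Hence 'house' is /voluʃ/ underlyingly.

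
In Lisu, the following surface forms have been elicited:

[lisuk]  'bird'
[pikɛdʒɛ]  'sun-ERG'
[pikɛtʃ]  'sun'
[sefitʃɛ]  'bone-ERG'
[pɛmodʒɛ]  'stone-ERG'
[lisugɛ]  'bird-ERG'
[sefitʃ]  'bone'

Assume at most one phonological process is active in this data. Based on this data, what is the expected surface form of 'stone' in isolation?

In [pikɛtʃ] and [pikɛdʒɛ] the final segment of 'sun' alternates: [tʃ] ~ [dʒ].
The stem 'bone' ([sefitʃ], [sefitʃɛ]) shows [tʃ] unchanged in both environments, so [tʃ] cannot be basic with [dʒ] derived before the ERG suffix.
So /dʒ/ is underlying, and a rule of word-final obstruent devoicing — voiced obstruents become voiceless word-finally — gives [tʃ].
From [pɛmodʒɛ] the stem 'stone' is /pɛmodʒ/; word-finally this yields [pɛmotʃ].

[pɛmotʃ]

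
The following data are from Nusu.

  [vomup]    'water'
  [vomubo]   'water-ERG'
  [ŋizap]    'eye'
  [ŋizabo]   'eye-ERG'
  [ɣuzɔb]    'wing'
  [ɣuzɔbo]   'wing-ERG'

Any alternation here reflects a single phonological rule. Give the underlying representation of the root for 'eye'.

/ŋizap/

The stem for 'eye' ends in [p] in [ŋizap] but [b] in [ŋizabo].
But 'wing' keeps [b] in both environments ([ɣuzɔb], [ɣuzɔbo]), so there is no rule changing /b/ to [p] in isolation.
Therefore /p/ is basic and [b] is derived by intervocalic voicing (voiceless stops become voiced between vowels).
Hence 'eye' is /ŋizap/ underlyingly.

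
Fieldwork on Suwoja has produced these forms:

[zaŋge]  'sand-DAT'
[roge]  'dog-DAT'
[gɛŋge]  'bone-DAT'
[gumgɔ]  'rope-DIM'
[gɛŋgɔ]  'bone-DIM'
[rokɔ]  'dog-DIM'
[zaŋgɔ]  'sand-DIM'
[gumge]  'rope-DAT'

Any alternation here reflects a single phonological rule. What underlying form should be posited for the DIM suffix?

/-kɔ/

The DIM morpheme has two allomorphs, [-gɔ] and [-kɔ].
By contrast the DAT suffix keeps its initial [g] throughout — that segment must be underlying.
So the underlying form is /-kɔ/, and voiceless stops become voiced after a nasal.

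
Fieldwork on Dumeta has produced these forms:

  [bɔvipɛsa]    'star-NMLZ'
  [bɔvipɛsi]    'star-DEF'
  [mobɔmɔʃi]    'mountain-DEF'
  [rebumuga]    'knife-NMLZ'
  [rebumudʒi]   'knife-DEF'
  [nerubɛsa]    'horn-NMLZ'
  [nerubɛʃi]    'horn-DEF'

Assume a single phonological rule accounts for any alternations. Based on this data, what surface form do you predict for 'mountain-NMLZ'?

'horn' shows [s] ~ [ʃ] at the end of the stem ([nerubɛsa] vs [nerubɛʃi]).
But 'star' keeps [s] in both environments ([bɔvipɛsa], [bɔvipɛsi]), so there is no rule changing /s/ to [ʃ] before the DEF suffix.
The underlying segment must be /ʃ/; palato-alveolar /dʒ/ and /ʃ/ become [g] and [s] when no front vowel follows, yielding [s] there.
The one attested form of 'mountain', [mobɔmɔʃi], shows underlying /mobɔmɔʃ/. Applying the same rule when no front vowel follows gives [mobɔmɔsa].

[mobɔmɔsa]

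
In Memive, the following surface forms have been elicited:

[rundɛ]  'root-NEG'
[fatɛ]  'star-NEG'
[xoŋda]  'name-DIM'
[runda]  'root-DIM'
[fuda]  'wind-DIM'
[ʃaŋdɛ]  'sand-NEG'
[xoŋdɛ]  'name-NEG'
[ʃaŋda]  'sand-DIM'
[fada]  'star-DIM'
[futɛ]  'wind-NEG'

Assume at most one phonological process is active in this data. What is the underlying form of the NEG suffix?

/-tɛ/

The NEG suffix surfaces as [-dɛ] and [-tɛ], depending on the final segment of the stem.
By contrast the DIM suffix keeps its initial [d] throughout — that segment must be underlying.
So the underlying form is /-tɛ/, and voiceless stops become voiced after a nasal.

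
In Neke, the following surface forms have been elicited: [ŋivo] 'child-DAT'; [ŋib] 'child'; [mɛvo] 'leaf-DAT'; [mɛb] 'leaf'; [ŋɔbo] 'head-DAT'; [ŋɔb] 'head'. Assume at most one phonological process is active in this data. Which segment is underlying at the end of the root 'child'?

'child' shows [v] ~ [b] at the end of the stem ([ŋivo] vs [ŋib]).
If /b/ were underlying and a rule turned it into [v] before the DAT suffix, 'head' would also alternate; but it has [b] in both [ŋɔbo] and [ŋɔb].
The underlying segment must be /v/; voiced fricatives become stops word-finally, yielding [b] there.

/v/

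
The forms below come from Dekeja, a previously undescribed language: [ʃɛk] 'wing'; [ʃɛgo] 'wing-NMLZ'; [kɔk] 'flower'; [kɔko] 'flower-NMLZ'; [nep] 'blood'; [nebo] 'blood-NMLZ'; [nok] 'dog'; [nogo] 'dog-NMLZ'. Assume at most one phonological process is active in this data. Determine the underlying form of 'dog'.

The root 'dog' surfaces as [nok] and [nogo], with a stem-final [k] ~ [g] alternation.
But 'flower' keeps [k] in both environments ([kɔk], [kɔko]), so there is no rule changing /k/ to [g] before the NMLZ suffix.
The alternation reflects word-final obstruent devoicing: voiced obstruents become voiceless word-finally. /g/ is underlying.
The underlying form of 'dog' is therefore /nog/.

/nog/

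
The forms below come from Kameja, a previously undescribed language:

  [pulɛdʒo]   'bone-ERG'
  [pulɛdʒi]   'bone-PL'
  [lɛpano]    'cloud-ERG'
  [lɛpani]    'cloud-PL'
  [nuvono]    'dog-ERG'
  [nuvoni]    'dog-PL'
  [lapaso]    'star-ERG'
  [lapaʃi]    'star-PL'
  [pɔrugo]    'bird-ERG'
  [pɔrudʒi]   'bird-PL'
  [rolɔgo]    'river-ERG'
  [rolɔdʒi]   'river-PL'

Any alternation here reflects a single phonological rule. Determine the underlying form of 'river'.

/rolɔg/

In [rolɔgo] and [rolɔdʒi] the final segment of 'river' alternates: [g] ~ [dʒ].
Compare 'bone', with invariant [dʒ] in [pulɛdʒo] and [pulɛdʒi]: an analysis with underlying /dʒ/ and a rule producing [g] before the ERG suffix would wrongly predict alternation here too.
Therefore /g/ is basic and [dʒ] is derived by palatalization before a front vowel (/g/ and /s/ become palato-alveolar [dʒ] and [ʃ] before a front vowel).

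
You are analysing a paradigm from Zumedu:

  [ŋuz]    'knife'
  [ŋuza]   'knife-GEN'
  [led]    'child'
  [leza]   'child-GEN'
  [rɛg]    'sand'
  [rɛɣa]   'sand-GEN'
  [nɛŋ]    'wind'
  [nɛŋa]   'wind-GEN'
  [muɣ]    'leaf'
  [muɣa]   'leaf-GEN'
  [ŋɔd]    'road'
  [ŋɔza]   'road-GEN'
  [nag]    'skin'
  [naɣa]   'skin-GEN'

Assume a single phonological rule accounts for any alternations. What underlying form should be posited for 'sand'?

/rɛg/

In [rɛg] and [rɛɣa] the final segment of 'sand' alternates: [g] ~ [ɣ].
But 'leaf' keeps [ɣ] in both environments ([muɣ], [muɣa]), so there is no rule changing /ɣ/ to [g] in isolation.
So /g/ is underlying, and a rule of intervocalic spirantization — voiced stops become fricatives between vowels — gives [ɣ].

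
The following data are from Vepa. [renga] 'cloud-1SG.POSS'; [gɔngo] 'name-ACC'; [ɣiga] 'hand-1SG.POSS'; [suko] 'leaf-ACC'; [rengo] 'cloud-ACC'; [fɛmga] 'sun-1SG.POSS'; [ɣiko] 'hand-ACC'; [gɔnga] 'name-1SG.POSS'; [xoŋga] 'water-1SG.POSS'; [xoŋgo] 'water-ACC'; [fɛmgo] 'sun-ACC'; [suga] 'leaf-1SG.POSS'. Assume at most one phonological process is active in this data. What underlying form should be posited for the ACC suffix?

/-ko/

The ACC morpheme has two allomorphs, [-go] and [-ko].
The 1SG.POSS suffix, which begins with [g], is invariant after every stem; so [g] is not altered by any rule here.
So the underlying form is /-ko/, and voiceless stops become voiced after a nasal.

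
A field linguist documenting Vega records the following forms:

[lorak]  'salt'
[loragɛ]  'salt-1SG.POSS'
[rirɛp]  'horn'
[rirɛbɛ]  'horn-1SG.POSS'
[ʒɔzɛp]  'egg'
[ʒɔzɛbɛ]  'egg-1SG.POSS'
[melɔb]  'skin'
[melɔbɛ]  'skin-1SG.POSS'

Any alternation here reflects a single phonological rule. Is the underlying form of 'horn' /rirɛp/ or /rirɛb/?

'horn' shows [p] ~ [b] at the end of the stem ([rirɛp] vs [rirɛbɛ]).
But 'skin' keeps [b] in both environments ([melɔb], [melɔbɛ]), so there is no rule changing /b/ to [p] in isolation.
The underlying segment must be /p/; voiceless stops become voiced between vowels, yielding [b] there.

/rirɛp/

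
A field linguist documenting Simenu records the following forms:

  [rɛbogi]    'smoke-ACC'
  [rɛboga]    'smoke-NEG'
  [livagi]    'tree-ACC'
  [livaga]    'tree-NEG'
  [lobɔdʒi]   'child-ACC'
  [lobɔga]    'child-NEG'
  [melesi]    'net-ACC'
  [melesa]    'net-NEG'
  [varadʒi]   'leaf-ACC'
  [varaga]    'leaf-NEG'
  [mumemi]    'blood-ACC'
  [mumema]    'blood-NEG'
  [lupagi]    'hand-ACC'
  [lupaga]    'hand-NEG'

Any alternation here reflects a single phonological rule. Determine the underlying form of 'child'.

'child' shows [dʒ] ~ [g] at the end of the stem ([lobɔdʒi] vs [lobɔga]).
The stem 'smoke' ([rɛbogi], [rɛboga]) shows [g] unchanged in both environments, so [g] cannot be basic with [dʒ] derived before the ACC suffix.
The underlying segment must be /dʒ/; palato-alveolar /dʒ/ becomes [g] when no front vowel follows, yielding [g] there.
Hence 'child' is /lobɔdʒ/ underlyingly.

/lobɔdʒ/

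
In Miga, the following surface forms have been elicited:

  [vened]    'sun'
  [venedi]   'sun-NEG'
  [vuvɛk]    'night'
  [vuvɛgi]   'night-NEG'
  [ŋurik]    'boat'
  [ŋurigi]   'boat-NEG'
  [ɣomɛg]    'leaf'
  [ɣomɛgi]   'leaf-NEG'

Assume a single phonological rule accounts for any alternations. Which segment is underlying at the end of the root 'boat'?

'boat' shows [k] ~ [g] at the end of the stem ([ŋurik] vs [ŋurigi]).
But 'leaf' keeps [g] in both environments ([ɣomɛg], [ɣomɛgi]), so there is no rule changing /g/ to [k] in isolation.
The alternation reflects intervocalic voicing: voiceless stops become voiced between vowels. /k/ is underlying.

/k/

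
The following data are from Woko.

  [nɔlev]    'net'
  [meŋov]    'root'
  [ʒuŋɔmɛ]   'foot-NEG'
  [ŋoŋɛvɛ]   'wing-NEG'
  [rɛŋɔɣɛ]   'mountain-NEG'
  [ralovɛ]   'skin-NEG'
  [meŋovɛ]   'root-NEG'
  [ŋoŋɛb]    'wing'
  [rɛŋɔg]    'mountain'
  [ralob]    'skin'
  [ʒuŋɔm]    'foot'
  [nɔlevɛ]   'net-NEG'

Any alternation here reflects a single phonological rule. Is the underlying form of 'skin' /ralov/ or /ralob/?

/ralob/

The root 'skin' surfaces as [ralovɛ] and [ralob], with a stem-final [v] ~ [b] alternation.
The stem 'root' ([meŋovɛ], [meŋov]) shows [v] unchanged in both environments, so [v] cannot be basic with [b] derived in isolation.
So /b/ is underlying, and a rule of intervocalic spirantization — voiced stops become fricatives between vowels — gives [v].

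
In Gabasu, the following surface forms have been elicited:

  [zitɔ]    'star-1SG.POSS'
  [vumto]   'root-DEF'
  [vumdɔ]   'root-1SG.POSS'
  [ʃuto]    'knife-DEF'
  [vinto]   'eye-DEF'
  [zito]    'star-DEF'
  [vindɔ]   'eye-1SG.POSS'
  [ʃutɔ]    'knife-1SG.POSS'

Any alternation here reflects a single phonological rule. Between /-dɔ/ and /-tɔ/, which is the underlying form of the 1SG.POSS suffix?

The 1SG.POSS suffix surfaces as [-dɔ] and [-tɔ], depending on the final segment of the stem.
By contrast the DEF suffix keeps its initial [t] throughout — that segment must be underlying.
So the underlying form is /-dɔ/, and voiced stops become voiceless after a vowel.

/-dɔ/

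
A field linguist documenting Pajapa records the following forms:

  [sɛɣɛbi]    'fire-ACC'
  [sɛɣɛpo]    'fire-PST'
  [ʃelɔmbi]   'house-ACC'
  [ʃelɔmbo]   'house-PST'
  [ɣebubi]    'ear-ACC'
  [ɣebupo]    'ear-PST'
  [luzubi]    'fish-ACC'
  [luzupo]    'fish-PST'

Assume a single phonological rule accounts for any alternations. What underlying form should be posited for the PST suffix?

/-po/

The PST morpheme has two allomorphs, [-bo] and [-po].
By contrast the ACC suffix keeps its initial [b] throughout — that segment must be underlying.
So the underlying form is /-po/, and voiceless stops become voiced after a nasal.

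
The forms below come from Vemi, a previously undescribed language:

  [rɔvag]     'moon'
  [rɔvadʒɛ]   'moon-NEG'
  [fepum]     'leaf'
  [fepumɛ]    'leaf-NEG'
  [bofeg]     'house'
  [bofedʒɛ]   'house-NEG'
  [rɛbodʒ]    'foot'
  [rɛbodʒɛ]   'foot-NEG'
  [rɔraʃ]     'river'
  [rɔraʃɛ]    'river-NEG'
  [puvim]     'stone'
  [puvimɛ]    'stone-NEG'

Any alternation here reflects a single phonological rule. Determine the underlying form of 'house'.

/bofeg/

'house' shows [g] ~ [dʒ] at the end of the stem ([bofeg] vs [bofedʒɛ]).
But 'foot' keeps [dʒ] in both environments ([rɛbodʒ], [rɛbodʒɛ]), so there is no rule changing /dʒ/ to [g] in isolation.
Therefore /g/ is basic and [dʒ] is derived by palatalization before a front vowel (/g/ becomes palato-alveolar [dʒ] before a front vowel).
The underlying form of 'house' is therefore /bofeg/.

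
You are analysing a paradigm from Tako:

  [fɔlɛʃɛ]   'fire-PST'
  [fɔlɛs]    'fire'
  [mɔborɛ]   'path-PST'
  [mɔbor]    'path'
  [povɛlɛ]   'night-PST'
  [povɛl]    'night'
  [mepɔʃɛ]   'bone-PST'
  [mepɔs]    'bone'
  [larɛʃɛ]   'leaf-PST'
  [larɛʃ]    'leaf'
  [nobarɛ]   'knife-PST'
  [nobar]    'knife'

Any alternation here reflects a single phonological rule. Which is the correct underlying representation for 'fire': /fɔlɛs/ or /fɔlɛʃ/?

'fire' shows [ʃ] ~ [s] at the end of the stem ([fɔlɛʃɛ] vs [fɔlɛs]).
Compare 'leaf', with invariant [ʃ] in [larɛʃɛ] and [larɛʃ]: an analysis with underlying /ʃ/ and a rule producing [s] in isolation would wrongly predict alternation here too.
The alternation reflects palatalization before a front vowel: /s/ becomes palato-alveolar [ʃ] before a front vowel. /s/ is underlying.

/fɔlɛs/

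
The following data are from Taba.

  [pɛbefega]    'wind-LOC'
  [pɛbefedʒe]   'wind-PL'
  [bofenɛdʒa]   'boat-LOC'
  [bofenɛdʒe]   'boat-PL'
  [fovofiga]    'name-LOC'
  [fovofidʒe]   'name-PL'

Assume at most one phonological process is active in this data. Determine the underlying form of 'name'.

The stem for 'name' ends in [g] in [fovofiga] but [dʒ] in [fovofidʒe].
Compare 'boat', with invariant [dʒ] in [bofenɛdʒa] and [bofenɛdʒe]: an analysis with underlying /dʒ/ and a rule producing [g] before the LOC suffix would wrongly predict alternation here too.
The underlying segment must be /g/; /g/ becomes palato-alveolar [dʒ] before a front vowel, yielding [dʒ] there.

/fovofig/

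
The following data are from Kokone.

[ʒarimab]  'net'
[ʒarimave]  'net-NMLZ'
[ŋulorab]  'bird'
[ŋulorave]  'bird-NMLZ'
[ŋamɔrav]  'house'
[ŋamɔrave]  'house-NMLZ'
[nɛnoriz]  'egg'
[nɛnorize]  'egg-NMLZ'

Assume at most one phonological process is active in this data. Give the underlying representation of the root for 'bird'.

/ŋulorab/

In [ŋulorab] and [ŋulorave] the final segment of 'bird' alternates: [b] ~ [v].
The stem 'house' ([ŋamɔrav], [ŋamɔrave]) shows [v] unchanged in both environments, so [v] cannot be basic with [b] derived in isolation.
So /b/ is underlying, and a rule of intervocalic spirantization — voiced stops become fricatives between vowels — gives [v].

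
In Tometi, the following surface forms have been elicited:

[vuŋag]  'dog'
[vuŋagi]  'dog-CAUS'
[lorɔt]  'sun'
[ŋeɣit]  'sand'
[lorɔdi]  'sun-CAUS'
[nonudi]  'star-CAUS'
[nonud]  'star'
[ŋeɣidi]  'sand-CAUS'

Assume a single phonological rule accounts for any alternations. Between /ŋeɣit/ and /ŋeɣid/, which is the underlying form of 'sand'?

/ŋeɣit/

The root 'sand' surfaces as [ŋeɣidi] and [ŋeɣit], with a stem-final [d] ~ [t] alternation.
Compare 'star', with invariant [d] in [nonudi] and [nonud]: an analysis with underlying /d/ and a rule producing [t] in isolation would wrongly predict alternation here too.
Therefore /t/ is basic and [d] is derived by intervocalic voicing (voiceless stops become voiced between vowels).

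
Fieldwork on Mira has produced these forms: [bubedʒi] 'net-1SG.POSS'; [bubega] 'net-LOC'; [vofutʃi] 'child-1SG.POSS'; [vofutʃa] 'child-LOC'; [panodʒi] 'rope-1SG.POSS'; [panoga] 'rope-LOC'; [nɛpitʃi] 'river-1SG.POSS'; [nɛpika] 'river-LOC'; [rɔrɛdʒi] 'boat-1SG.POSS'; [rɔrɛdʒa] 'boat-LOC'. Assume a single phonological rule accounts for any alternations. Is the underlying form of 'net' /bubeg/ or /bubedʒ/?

'net' shows [dʒ] ~ [g] at the end of the stem ([bubedʒi] vs [bubega]).
But 'boat' keeps [dʒ] in both environments ([rɔrɛdʒi], [rɔrɛdʒa]), so there is no rule changing /dʒ/ to [g] before the LOC suffix.
Therefore /g/ is basic and [dʒ] is derived by palatalization before a front vowel (/k/ and /g/ become palato-alveolar [tʃ] and [dʒ] before a front vowel).

/bubeg/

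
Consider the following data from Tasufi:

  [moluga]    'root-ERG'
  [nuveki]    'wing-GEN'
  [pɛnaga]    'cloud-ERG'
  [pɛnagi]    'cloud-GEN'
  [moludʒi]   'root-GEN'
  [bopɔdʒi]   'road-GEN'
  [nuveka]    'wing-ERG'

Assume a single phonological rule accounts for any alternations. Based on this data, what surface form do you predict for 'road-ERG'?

'root' shows [dʒ] ~ [g] at the end of the stem ([moludʒi] vs [moluga]).
But 'cloud' keeps [g] in both environments ([pɛnagi], [pɛnaga]), so there is no rule changing /g/ to [dʒ] before the GEN suffix.
The underlying segment must be /dʒ/; palato-alveolar /dʒ/ becomes [g] when no front vowel follows, yielding [g] there.
The one attested form of 'road', [bopɔdʒi], shows underlying /bopɔdʒ/. Applying the same rule when no front vowel follows gives [bopɔga].

[bopɔga]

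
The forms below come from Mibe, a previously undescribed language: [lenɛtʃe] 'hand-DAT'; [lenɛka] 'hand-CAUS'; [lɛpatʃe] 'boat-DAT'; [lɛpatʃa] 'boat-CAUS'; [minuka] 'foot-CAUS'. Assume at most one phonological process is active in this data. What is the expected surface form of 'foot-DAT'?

[minutʃe]

The stem for 'hand' ends in [tʃ] in [lenɛtʃe] but [k] in [lenɛka].
The stem 'boat' ([lɛpatʃe], [lɛpatʃa]) shows [tʃ] unchanged in both environments, so [tʃ] cannot be basic with [k] derived before the CAUS suffix.
So /k/ is underlying, and a rule of palatalization before a front vowel — /k/ becomes palato-alveolar [tʃ] before a front vowel — gives [tʃ].
The one attested form of 'foot', [minuka], shows underlying /minuk/. Applying the same rule before a front vowel gives [minutʃe].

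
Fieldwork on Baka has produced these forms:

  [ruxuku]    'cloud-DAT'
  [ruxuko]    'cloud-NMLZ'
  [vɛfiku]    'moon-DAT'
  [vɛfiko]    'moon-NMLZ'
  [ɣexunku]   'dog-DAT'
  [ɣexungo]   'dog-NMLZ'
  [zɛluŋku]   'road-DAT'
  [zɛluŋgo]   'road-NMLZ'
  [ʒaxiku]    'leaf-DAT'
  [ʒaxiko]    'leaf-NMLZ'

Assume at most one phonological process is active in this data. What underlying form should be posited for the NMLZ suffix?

The NMLZ suffix surfaces as [-go] and [-ko], depending on the final segment of the stem.
By contrast the DAT suffix keeps its initial [k] throughout — that segment must be underlying.
So the underlying form is /-go/, and voiced stops become voiceless after a vowel.

/-go/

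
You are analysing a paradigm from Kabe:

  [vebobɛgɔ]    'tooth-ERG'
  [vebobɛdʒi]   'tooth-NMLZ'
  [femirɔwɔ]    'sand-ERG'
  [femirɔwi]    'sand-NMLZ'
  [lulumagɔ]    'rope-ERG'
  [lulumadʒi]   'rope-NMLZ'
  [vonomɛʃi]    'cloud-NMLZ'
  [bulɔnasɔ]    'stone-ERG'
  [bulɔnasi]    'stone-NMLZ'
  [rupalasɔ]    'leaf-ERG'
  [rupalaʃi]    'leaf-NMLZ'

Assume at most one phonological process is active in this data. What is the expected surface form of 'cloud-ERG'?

[vonomɛsɔ]

The root 'leaf' surfaces as [rupalasɔ] and [rupalaʃi], with a stem-final [s] ~ [ʃ] alternation.
Compare 'stone', with invariant [s] in [bulɔnasɔ] and [bulɔnasi]: an analysis with underlying /s/ and a rule producing [ʃ] before the NMLZ suffix would wrongly predict alternation here too.
So /ʃ/ is underlying, and a rule of depalatalization — palato-alveolar /dʒ/ and /ʃ/ become [g] and [s] when no front vowel follows — gives [s].
The one attested form of 'cloud', [vonomɛʃi], shows underlying /vonomɛʃ/. Applying the same rule when no front vowel follows gives [vonomɛsɔ].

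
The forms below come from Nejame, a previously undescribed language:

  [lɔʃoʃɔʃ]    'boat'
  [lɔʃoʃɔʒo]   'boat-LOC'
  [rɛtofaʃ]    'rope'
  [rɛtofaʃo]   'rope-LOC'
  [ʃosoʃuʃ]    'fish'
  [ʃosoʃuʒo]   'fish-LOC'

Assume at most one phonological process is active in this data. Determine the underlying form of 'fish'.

/ʃosoʃuʒ/

'fish' shows [ʃ] ~ [ʒ] at the end of the stem ([ʃosoʃuʃ] vs [ʃosoʃuʒo]).
Compare 'rope', with invariant [ʃ] in [rɛtofaʃ] and [rɛtofaʃo]: an analysis with underlying /ʃ/ and a rule producing [ʒ] before the LOC suffix would wrongly predict alternation here too.
So /ʒ/ is underlying, and a rule of word-final obstruent devoicing — voiced obstruents become voiceless word-finally — gives [ʃ].
Hence 'fish' is /ʃosoʃuʒ/ underlyingly.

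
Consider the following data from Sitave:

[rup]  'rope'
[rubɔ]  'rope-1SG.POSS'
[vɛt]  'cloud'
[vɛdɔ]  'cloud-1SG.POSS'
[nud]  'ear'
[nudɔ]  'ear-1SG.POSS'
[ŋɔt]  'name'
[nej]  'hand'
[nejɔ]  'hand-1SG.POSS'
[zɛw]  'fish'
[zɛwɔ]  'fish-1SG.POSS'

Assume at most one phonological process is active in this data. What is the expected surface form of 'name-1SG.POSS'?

The stem for 'cloud' ends in [t] in [vɛt] but [d] in [vɛdɔ].
If /d/ were underlying and a rule turned it into [t] in isolation, 'ear' would also alternate; but it has [d] in both [nud] and [nudɔ].
So /t/ is underlying, and a rule of intervocalic voicing — voiceless stops become voiced between vowels — gives [d].
From [ŋɔt] the stem 'name' is /ŋɔt/; between vowels this yields [ŋɔdɔ].

[ŋɔdɔ]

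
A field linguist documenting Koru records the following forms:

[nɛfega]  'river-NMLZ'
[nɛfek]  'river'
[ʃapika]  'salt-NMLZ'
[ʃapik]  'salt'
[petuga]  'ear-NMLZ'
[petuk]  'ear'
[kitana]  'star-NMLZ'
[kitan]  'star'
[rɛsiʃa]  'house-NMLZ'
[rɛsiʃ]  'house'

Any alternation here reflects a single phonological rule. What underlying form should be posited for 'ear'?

The stem for 'ear' ends in [g] in [petuga] but [k] in [petuk].
Compare 'salt', with invariant [k] in [ʃapika] and [ʃapik]: an analysis with underlying /k/ and a rule producing [g] before the NMLZ suffix would wrongly predict alternation here too.
The alternation reflects word-final obstruent devoicing: voiced obstruents become voiceless word-finally. /g/ is underlying.
So 'ear' = /petug/.

/petug/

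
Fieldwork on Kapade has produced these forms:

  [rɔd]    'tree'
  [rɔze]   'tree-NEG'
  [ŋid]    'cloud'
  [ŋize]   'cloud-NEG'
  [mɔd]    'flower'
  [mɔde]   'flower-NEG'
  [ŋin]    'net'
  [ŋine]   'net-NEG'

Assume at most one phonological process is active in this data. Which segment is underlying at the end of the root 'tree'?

/z/

'tree' shows [d] ~ [z] at the end of the stem ([rɔd] vs [rɔze]).
If /d/ were underlying and a rule turned it into [z] before the NEG suffix, 'flower' would also alternate; but it has [d] in both [mɔd] and [mɔde].
Therefore /z/ is basic and [d] is derived by word-final hardening (voiced fricatives become stops word-finally).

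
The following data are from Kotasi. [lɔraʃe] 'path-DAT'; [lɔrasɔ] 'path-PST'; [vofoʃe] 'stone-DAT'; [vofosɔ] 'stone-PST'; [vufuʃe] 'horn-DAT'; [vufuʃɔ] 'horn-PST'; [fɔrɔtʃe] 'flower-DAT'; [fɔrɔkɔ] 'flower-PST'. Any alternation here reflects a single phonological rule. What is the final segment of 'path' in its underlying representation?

The stem for 'path' ends in [ʃ] in [lɔraʃe] but [s] in [lɔrasɔ].
But 'horn' keeps [ʃ] in both environments ([vufuʃe], [vufuʃɔ]), so there is no rule changing /ʃ/ to [s] before the PST suffix.
Therefore /s/ is basic and [ʃ] is derived by palatalization before a front vowel (/k/ and /s/ become palato-alveolar [tʃ] and [ʃ] before a front vowel).

/s/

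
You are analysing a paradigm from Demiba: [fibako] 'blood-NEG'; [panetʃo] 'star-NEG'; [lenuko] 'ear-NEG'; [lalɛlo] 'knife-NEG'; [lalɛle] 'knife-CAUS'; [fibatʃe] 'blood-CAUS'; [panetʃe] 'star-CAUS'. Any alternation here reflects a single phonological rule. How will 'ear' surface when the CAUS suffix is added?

'blood' shows [tʃ] ~ [k] at the end of the stem ([fibatʃe] vs [fibako]).
But 'star' keeps [tʃ] in both environments ([panetʃe], [panetʃo]), so there is no rule changing /tʃ/ to [k] before the NEG suffix.
The underlying segment must be /k/; /k/ becomes palato-alveolar [tʃ] before a front vowel, yielding [tʃ] there.
From [lenuko] the stem 'ear' is /lenuk/; before a front vowel this yields [lenutʃe].

[lenutʃe]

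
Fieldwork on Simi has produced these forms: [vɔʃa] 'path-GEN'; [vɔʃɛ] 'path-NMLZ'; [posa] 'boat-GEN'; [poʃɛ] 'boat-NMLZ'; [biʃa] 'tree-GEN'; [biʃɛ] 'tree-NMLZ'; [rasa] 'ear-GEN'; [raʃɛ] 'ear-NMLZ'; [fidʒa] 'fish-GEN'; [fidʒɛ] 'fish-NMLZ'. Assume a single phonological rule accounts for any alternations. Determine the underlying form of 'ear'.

'ear' shows [s] ~ [ʃ] at the end of the stem ([rasa] vs [raʃɛ]).
Compare 'tree', with invariant [ʃ] in [biʃa] and [biʃɛ]: an analysis with underlying /ʃ/ and a rule producing [s] before the GEN suffix would wrongly predict alternation here too.
So /s/ is underlying, and a rule of palatalization before a front vowel — /s/ becomes palato-alveolar [ʃ] before a front vowel — gives [ʃ].
Hence 'ear' is /ras/ underlyingly.

/ras/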